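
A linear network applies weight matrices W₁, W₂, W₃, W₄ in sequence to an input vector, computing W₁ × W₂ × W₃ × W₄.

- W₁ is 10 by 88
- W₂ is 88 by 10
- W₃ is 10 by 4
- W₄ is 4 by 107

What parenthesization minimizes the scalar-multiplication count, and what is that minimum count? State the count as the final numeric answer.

11320

Adjacent pairs: W₁W₂ = 10·88·10 = 8800; W₂W₃ = 88·10·4 = 3520; W₃W₄ = 10·4·107 = 4280.
Length 3: W₁..W₃: k=1: 0+3520+10·88·4=7040; k=2: 8800+0+10·10·4=9200 → min 7040 | W₂..W₄: k=2: 0+4280+88·10·107=98440; k=3: 3520+0+88·4·107=41184 → min 41184.
Length 4: W₁..W₄: k=1: 0+41184+10·88·107=135344; k=2: 8800+4280+10·10·107=23780; k=3: 7040+0+10·4·107=11320 → min 11320.
Optimal parenthesization: ((W₁ × (W₂ × W₃)) × W₄) with cost 11320.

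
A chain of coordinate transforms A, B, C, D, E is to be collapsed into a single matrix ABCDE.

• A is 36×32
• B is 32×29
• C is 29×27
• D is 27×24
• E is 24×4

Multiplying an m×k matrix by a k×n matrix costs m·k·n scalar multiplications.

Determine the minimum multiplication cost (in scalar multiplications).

Adjacent pairs: AB = 36·32·29 = 33408; BC = 32·29·27 = 25056; CD = 29·27·24 = 18792; DE = 27·24·4 = 2592.
Length 3: A..C: k=1: 0+25056+36·32·27=56160; k=2: 33408+0+36·29·27=61596 → min 56160 | B..D: k=2: 0+18792+32·29·24=41064; k=3: 25056+0+32·27·24=45792 → min 41064 | C..E: k=3: 0+2592+29·27·4=5724; k=4: 18792+0+29·24·4=21576 → min 5724.
Length 4: A..D: k=1: 0+41064+36·32·24=68712; k=2: 33408+18792+36·29·24=77256; k=3: 56160+0+36·27·24=79488 → min 68712 | B..E: k=2: 0+5724+32·29·4=9436; k=3: 25056+2592+32·27·4=31104; k=4: 41064+0+32·24·4=44136 → min 9436.
Length 5: A..E: k=1: 0+9436+36·32·4=14044; k=2: 33408+5724+36·29·4=43308; k=3: 56160+2592+36·27·4=62640; k=4: 68712+0+36·24·4=72168 → min 14044.
Optimal order: (A(B(C(DE)))) with cost 14044.

14044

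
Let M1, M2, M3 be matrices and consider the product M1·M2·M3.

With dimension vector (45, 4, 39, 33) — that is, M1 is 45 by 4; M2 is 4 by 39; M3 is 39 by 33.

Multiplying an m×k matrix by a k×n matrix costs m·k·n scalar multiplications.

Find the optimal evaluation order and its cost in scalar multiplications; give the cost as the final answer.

(M1·(M2·M3)): cost 11088.
((M1·M2)·M3): cost 64935.
Optimal: (M1·(M2·M3)) with cost 11088.

11088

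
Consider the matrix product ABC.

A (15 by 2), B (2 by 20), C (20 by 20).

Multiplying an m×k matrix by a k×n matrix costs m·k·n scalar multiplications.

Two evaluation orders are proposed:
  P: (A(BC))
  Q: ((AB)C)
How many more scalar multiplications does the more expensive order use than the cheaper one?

Order P = (A(BC)): (BC): 2×20 by 20×20 → 2×20, cost 2·20·20 = 800; (A(BC)): 15×2 by 2×20 → 15×20, cost 15·2·20 = 600; cumulative 1400. Total 1400.
Order Q = ((AB)C): (AB): 15×2 by 2×20 → 15×20, cost 15·2·20 = 600; ((AB)C): 15×20 by 20×20 → 15×20, cost 15·20·20 = 6000; cumulative 6600. Total 6600.
Difference: |1400 − 6600| = 5200.

5200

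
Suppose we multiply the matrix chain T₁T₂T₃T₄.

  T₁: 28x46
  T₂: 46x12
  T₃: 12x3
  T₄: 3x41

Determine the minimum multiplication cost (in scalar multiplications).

Adjacent pairs: T₁T₂ = 28·46·12 = 15456; T₂T₃ = 46·12·3 = 1656; T₃T₄ = 12·3·41 = 1476.
Length 3: T₁..T₃: k=1: 0+1656+28·46·3=5520; k=2: 15456+0+28·12·3=16464 → min 5520 | T₂..T₄: k=2: 0+1476+46·12·41=24108; k=3: 1656+0+46·3·41=7314 → min 7314.
Length 4: T₁..T₄: k=1: 0+7314+28·46·41=60122; k=2: 15456+1476+28·12·41=30708; k=3: 5520+0+28·3·41=8964 → min 8964.
Optimal order: ((T₁(T₂T₃))T₄) with cost 8964.

8964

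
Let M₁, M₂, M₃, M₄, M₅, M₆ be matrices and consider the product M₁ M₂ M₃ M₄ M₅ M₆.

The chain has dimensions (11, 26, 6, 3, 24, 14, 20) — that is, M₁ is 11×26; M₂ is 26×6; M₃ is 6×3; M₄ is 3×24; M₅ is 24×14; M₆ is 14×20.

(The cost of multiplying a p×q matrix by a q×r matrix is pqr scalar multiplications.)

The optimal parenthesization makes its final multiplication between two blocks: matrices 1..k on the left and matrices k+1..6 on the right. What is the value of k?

Adjacent pairs: M₁M₂ = 11·26·6 = 1716; M₂M₃ = 26·6·3 = 468; M₃M₄ = 6·3·24 = 432; M₄M₅ = 3·24·14 = 1008; M₅M₆ = 24·14·20 = 6720.
Length 3: M₁..M₃: k=1: 0+468+11·26·3=1326; k=2: 1716+0+11·6·3=1914 → min 1326 | M₂..M₄: k=2: 0+432+26·6·24=4176; k=3: 468+0+26·3·24=2340 → min 2340 | M₃..M₅: k=3: 0+1008+6·3·14=1260; k=4: 432+0+6·24·14=2448 → min 1260 | M₄..M₆: k=4: 0+6720+3·24·20=8160; k=5: 1008+0+3·14·20=1848 → min 1848.
Length 4: M₁..M₄: k=1: 0+2340+11·26·24=9204; k=2: 1716+432+11·6·24=3732; k=3: 1326+0+11·3·24=2118 → min 2118 | M₂..M₅: k=2: 0+1260+26·6·14=3444; k=3: 468+1008+26·3·14=2568; k=4: 2340+0+26·24·14=11076 → min 2568 | M₃..M₆: k=3: 0+1848+6·3·20=2208; k=4: 432+6720+6·24·20=10032; k=5: 1260+0+6·14·20=2940 → min 2208.
Length 5: M₁..M₅: k=1: 0+2568+11·26·14=6572; k=2: 1716+1260+11·6·14=3900; k=3: 1326+1008+11·3·14=2796; k=4: 2118+0+11·24·14=5814 → min 2796 | M₂..M₆: k=2: 0+2208+26·6·20=5328; k=3: 468+1848+26·3·20=3876; k=4: 2340+6720+26·24·20=21540; k=5: 2568+0+26·14·20=9848 → min 3876.
Top-level splits: k=1: (M₁..M₁)·(M₂..M₆) → 0+3876+11·26·20 = 9596; k=2: (M₁..M₂)·(M₃..M₆) → 1716+2208+11·6·20 = 5244; k=3: (M₁..M₃)·(M₄..M₆) → 1326+1848+11·3·20 = 3834; k=4: (M₁..M₄)·(M₅..M₆) → 2118+6720+11·24·20 = 14118; k=5: (M₁..M₅)·(M₆..M₆) → 2796+0+11·14·20 = 5876.
Best split is after M₃, i.e. k = 3.

3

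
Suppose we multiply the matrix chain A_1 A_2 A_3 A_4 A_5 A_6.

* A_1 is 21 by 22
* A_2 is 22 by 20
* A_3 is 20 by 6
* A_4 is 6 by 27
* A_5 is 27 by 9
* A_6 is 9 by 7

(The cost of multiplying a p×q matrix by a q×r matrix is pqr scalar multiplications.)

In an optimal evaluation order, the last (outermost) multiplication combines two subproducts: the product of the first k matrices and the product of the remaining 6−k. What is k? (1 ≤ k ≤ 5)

3

Adjacent pairs: A_1A_2 = 21·22·20 = 9240; A_2A_3 = 22·20·6 = 2640; A_3A_4 = 20·6·27 = 3240; A_4A_5 = 6·27·9 = 1458; A_5A_6 = 27·9·7 = 1701.
Length 3: A_1..A_3: k=1: 0+2640+21·22·6=5412; k=2: 9240+0+21·20·6=11760 → min 5412 | A_2..A_4: k=2: 0+3240+22·20·27=15120; k=3: 2640+0+22·6·27=6204 → min 6204 | A_3..A_5: k=3: 0+1458+20·6·9=2538; k=4: 3240+0+20·27·9=8100 → min 2538 | A_4..A_6: k=4: 0+1701+6·27·7=2835; k=5: 1458+0+6·9·7=1836 → min 1836.
Length 4: A_1..A_4: k=1: 0+6204+21·22·27=18678; k=2: 9240+3240+21·20·27=23820; k=3: 5412+0+21·6·27=8814 → min 8814 | A_2..A_5: k=2: 0+2538+22·20·9=6498; k=3: 2640+1458+22·6·9=5286; k=4: 6204+0+22·27·9=11550 → min 5286 | A_3..A_6: k=3: 0+1836+20·6·7=2676; k=4: 3240+1701+20·27·7=8721; k=5: 2538+0+20·9·7=3798 → min 2676.
Length 5: A_1..A_5: k=1: 0+5286+21·22·9=9444; k=2: 9240+2538+21·20·9=15558; k=3: 5412+1458+21·6·9=8004; k=4: 8814+0+21·27·9=13917 → min 8004 | A_2..A_6: k=2: 0+2676+22·20·7=5756; k=3: 2640+1836+22·6·7=5400; k=4: 6204+1701+22·27·7=12063; k=5: 5286+0+22·9·7=6672 → min 5400.
Top-level splits: k=1: (A_1..A_1)·(A_2..A_6) → 0+5400+21·22·7 = 8634; k=2: (A_1..A_2)·(A_3..A_6) → 9240+2676+21·20·7 = 14856; k=3: (A_1..A_3)·(A_4..A_6) → 5412+1836+21·6·7 = 8130; k=4: (A_1..A_4)·(A_5..A_6) → 8814+1701+21·27·7 = 14484; k=5: (A_1..A_5)·(A_6..A_6) → 8004+0+21·9·7 = 9327.
Best split is after A_3, i.e. k = 3.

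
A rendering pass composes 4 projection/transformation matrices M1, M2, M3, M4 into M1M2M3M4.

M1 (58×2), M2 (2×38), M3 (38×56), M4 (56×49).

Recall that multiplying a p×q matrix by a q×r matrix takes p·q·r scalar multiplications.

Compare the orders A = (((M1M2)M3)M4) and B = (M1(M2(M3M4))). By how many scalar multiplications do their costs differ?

Order A = (((M1M2)M3)M4): (M1M2): 58×2 by 2×38 → 58×38, cost 58·2·38 = 4408; ((M1M2)M3): 58×38 by 38×56 → 58×56, cost 58·38·56 = 123424; cumulative 127832; (((M1M2)M3)M4): 58×56 by 56×49 → 58×49, cost 58·56·49 = 159152; cumulative 286984. Total 286984.
Order B = (M1(M2(M3M4))): (M3M4): 38×56 by 56×49 → 38×49, cost 38·56·49 = 104272; (M2(M3M4)): 2×38 by 38×49 → 2×49, cost 2·38·49 = 3724; cumulative 107996; (M1(M2(M3M4))): 58×2 by 2×49 → 58×49, cost 58·2·49 = 5684; cumulative 113680. Total 113680.
Difference: |286984 − 113680| = 173304.

173304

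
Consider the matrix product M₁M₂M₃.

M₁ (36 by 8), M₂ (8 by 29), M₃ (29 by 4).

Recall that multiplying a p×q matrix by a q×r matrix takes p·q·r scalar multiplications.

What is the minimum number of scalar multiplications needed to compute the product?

2080

Order (M₁(M₂M₃)): (M₂M₃): 8×29 by 29×4 → 8×4, cost 8·29·4 = 928; (M₁(M₂M₃)): 36×8 by 8×4 → 36×4, cost 36·8·4 = 1152; cumulative 2080. Total 2080.
Order ((M₁M₂)M₃): (M₁M₂): 36×8 by 8×29 → 36×29, cost 36·8·29 = 8352; ((M₁M₂)M₃): 36×29 by 29×4 → 36×4, cost 36·29·4 = 4176; cumulative 12528. Total 12528.
Minimum: 2080.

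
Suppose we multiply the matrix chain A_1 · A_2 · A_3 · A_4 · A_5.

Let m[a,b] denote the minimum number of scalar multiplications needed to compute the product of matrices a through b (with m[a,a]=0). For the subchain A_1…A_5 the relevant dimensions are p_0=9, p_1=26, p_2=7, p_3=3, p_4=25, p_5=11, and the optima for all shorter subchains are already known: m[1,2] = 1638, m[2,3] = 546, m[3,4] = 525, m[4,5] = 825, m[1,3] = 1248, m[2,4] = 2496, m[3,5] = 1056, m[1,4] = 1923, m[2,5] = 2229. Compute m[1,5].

2370

m[1,5] = min over k∈[1,4] of m[1,k]+m[k+1,5]+p_{0}·p_k·p_{5}.
k=1: 0 + 2229 + 9·26·11 = 4803; k=2: 1638 + 1056 + 9·7·11 = 3387; k=3: 1248 + 825 + 9·3·11 = 2370; k=4: 1923 + 0 + 9·25·11 = 4398.
Minimum: 2370 at k=3.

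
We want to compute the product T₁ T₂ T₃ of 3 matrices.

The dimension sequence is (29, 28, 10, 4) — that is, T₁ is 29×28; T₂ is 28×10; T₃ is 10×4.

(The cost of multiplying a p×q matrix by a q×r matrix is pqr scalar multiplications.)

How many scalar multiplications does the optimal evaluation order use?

Order (T₁ (T₂ T₃)): (T₂ T₃): 28×10 by 10×4 → 28×4, cost 28·10·4 = 1120; (T₁ (T₂ T₃)): 29×28 by 28×4 → 29×4, cost 29·28·4 = 3248; cumulative 4368. Total 4368.
Order ((T₁ T₂) T₃): (T₁ T₂): 29×28 by 28×10 → 29×10, cost 29·28·10 = 8120; ((T₁ T₂) T₃): 29×10 by 10×4 → 29×4, cost 29·10·4 = 1160; cumulative 9280. Total 9280.
Minimum: 4368.

4368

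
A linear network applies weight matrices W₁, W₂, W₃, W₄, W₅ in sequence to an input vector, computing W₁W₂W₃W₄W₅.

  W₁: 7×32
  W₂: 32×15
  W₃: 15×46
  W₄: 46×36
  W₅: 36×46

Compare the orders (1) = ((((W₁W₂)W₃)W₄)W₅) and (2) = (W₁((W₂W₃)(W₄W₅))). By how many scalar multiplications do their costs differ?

144898

Order (1) = ((((W₁W₂)W₃)W₄)W₅): (W₁W₂): 7×32 by 32×15 → 7×15, cost 7·32·15 = 3360; ((W₁W₂)W₃): 7×15 by 15×46 → 7×46, cost 7·15·46 = 4830; cumulative 8190; (((W₁W₂)W₃)W₄): 7×46 by 46×36 → 7×36, cost 7·46·36 = 11592; cumulative 19782; ((((W₁W₂)W₃)W₄)W₅): 7×36 by 36×46 → 7×46, cost 7·36·46 = 11592; cumulative 31374. Total 31374.
Order (2) = (W₁((W₂W₃)(W₄W₅))): (W₂W₃): 32×15 by 15×46 → 32×46, cost 32·15·46 = 22080; (W₄W₅): 46×36 by 36×46 → 46×46, cost 46·36·46 = 76176; ((W₂W₃)(W₄W₅)): 32×46 by 46×46 → 32×46, cost 32·46·46 = 67712; cumulative 165968; (W₁((W₂W₃)(W₄W₅))): 7×32 by 32×46 → 7×46, cost 7·32·46 = 10304; cumulative 176272. Total 176272.
Difference: |31374 − 176272| = 144898.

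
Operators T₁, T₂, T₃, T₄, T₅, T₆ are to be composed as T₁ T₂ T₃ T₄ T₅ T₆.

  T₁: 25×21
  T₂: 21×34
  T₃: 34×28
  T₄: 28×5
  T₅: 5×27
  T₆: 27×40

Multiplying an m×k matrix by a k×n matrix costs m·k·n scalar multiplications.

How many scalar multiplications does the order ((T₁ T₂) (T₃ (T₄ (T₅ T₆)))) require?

100930

(T₁ T₂): 25×21 by 21×34 → 25×34, cost 25·21·34 = 17850
(T₅ T₆): 5×27 by 27×40 → 5×40, cost 5·27·40 = 5400
(T₄ (T₅ T₆)): 28×5 by 5×40 → 28×40, cost 28·5·40 = 5600; cumulative 11000
(T₃ (T₄ (T₅ T₆))): 34×28 by 28×40 → 34×40, cost 34·28·40 = 38080; cumulative 49080
((T₁ T₂) (T₃ (T₄ (T₅ T₆)))): 25×34 by 34×40 → 25×40, cost 25·34·40 = 34000; cumulative 100930
Total: 100930 scalar multiplications.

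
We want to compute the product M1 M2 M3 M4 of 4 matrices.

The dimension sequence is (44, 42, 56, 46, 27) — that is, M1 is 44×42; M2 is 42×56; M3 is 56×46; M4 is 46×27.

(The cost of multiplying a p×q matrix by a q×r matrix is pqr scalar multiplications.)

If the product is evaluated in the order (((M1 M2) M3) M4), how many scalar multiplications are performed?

271480

(M1 M2): 44×42 by 42×56 → 44×56, cost 44·42·56 = 103488
((M1 M2) M3): 44×56 by 56×46 → 44×46, cost 44·56·46 = 113344; cumulative 216832
(((M1 M2) M3) M4): 44×46 by 46×27 → 44×27, cost 44·46·27 = 54648; cumulative 271480
Total: 271480 scalar multiplications.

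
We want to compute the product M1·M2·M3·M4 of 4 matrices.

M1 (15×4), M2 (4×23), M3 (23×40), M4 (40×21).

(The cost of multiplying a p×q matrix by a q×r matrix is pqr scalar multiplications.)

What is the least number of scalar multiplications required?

Adjacent pairs: M1M2 = 15·4·23 = 1380; M2M3 = 4·23·40 = 3680; M3M4 = 23·40·21 = 19320.
Length 3: M1..M3: k=1: 0+3680+15·4·40=6080; k=2: 1380+0+15·23·40=15180 → min 6080 | M2..M4: k=2: 0+19320+4·23·21=21252; k=3: 3680+0+4·40·21=7040 → min 7040.
Length 4: M1..M4: k=1: 0+7040+15·4·21=8300; k=2: 1380+19320+15·23·21=27945; k=3: 6080+0+15·40·21=18680 → min 8300.
Optimal order: (M1·((M2·M3)·M4)) with cost 8300.

8300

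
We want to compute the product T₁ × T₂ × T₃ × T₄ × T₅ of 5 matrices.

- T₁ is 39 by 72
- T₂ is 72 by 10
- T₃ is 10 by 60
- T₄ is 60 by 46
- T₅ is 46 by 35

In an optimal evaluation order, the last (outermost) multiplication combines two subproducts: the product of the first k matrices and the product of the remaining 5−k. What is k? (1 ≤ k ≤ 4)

Adjacent pairs: T₁T₂ = 39·72·10 = 28080; T₂T₃ = 72·10·60 = 43200; T₃T₄ = 10·60·46 = 27600; T₄T₅ = 60·46·35 = 96600.
Length 3: T₁..T₃: k=1: 0+43200+39·72·60=211680; k=2: 28080+0+39·10·60=51480 → min 51480 | T₂..T₄: k=2: 0+27600+72·10·46=60720; k=3: 43200+0+72·60·46=241920 → min 60720 | T₃..T₅: k=3: 0+96600+10·60·35=117600; k=4: 27600+0+10·46·35=43700 → min 43700.
Length 4: T₁..T₄: k=1: 0+60720+39·72·46=189888; k=2: 28080+27600+39·10·46=73620; k=3: 51480+0+39·60·46=159120 → min 73620 | T₂..T₅: k=2: 0+43700+72·10·35=68900; k=3: 43200+96600+72·60·35=291000; k=4: 60720+0+72·46·35=176640 → min 68900.
Top-level splits: k=1: (T₁..T₁)·(T₂..T₅) → 0+68900+39·72·35 = 167180; k=2: (T₁..T₂)·(T₃..T₅) → 28080+43700+39·10·35 = 85430; k=3: (T₁..T₃)·(T₄..T₅) → 51480+96600+39·60·35 = 229980; k=4: (T₁..T₄)·(T₅..T₅) → 73620+0+39·46·35 = 136410.
Best split is after T₂, i.e. k = 2.

2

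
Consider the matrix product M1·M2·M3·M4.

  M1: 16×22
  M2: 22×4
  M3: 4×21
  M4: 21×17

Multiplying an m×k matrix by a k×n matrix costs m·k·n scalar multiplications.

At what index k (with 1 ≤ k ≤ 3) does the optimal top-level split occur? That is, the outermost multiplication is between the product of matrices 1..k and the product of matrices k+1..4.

Adjacent pairs: M1M2 = 16·22·4 = 1408; M2M3 = 22·4·21 = 1848; M3M4 = 4·21·17 = 1428.
Length 3: M1..M3: k=1: 0+1848+16·22·21=9240; k=2: 1408+0+16·4·21=2752 → min 2752 | M2..M4: k=2: 0+1428+22·4·17=2924; k=3: 1848+0+22·21·17=9702 → min 2924.
Top-level splits: k=1: (M1..M1)·(M2..M4) → 0+2924+16·22·17 = 8908; k=2: (M1..M2)·(M3..M4) → 1408+1428+16·4·17 = 3924; k=3: (M1..M3)·(M4..M4) → 2752+0+16·21·17 = 8464.
Best split is after M2, i.e. k = 2.

2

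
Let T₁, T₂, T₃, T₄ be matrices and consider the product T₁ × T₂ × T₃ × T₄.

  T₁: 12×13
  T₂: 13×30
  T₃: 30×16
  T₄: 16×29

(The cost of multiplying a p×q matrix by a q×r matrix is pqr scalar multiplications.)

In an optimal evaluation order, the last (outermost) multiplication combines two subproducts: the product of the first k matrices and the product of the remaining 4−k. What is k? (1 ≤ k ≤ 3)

Adjacent pairs: T₁T₂ = 12·13·30 = 4680; T₂T₃ = 13·30·16 = 6240; T₃T₄ = 30·16·29 = 13920.
Length 3: T₁..T₃: k=1: 0+6240+12·13·16=8736; k=2: 4680+0+12·30·16=10440 → min 8736 | T₂..T₄: k=2: 0+13920+13·30·29=25230; k=3: 6240+0+13·16·29=12272 → min 12272.
Top-level splits: k=1: (T₁..T₁)·(T₂..T₄) → 0+12272+12·13·29 = 16796; k=2: (T₁..T₂)·(T₃..T₄) → 4680+13920+12·30·29 = 29040; k=3: (T₁..T₃)·(T₄..T₄) → 8736+0+12·16·29 = 14304.
Best split is after T₃, i.e. k = 3.

3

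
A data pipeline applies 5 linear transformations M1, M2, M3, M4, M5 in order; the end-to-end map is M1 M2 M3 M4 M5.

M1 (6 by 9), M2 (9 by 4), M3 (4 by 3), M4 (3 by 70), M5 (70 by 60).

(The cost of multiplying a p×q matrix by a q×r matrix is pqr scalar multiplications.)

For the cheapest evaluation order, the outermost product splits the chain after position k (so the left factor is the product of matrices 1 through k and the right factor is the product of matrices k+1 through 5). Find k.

3

Adjacent pairs: M1M2 = 6·9·4 = 216; M2M3 = 9·4·3 = 108; M3M4 = 4·3·70 = 840; M4M5 = 3·70·60 = 12600.
Length 3: M1..M3: k=1: 0+108+6·9·3=270; k=2: 216+0+6·4·3=288 → min 270 | M2..M4: k=2: 0+840+9·4·70=3360; k=3: 108+0+9·3·70=1998 → min 1998 | M3..M5: k=3: 0+12600+4·3·60=13320; k=4: 840+0+4·70·60=17640 → min 13320.
Length 4: M1..M4: k=1: 0+1998+6·9·70=5778; k=2: 216+840+6·4·70=2736; k=3: 270+0+6·3·70=1530 → min 1530 | M2..M5: k=2: 0+13320+9·4·60=15480; k=3: 108+12600+9·3·60=14328; k=4: 1998+0+9·70·60=39798 → min 14328.
Top-level splits: k=1: (M1..M1)·(M2..M5) → 0+14328+6·9·60 = 17568; k=2: (M1..M2)·(M3..M5) → 216+13320+6·4·60 = 14976; k=3: (M1..M3)·(M4..M5) → 270+12600+6·3·60 = 13950; k=4: (M1..M4)·(M5..M5) → 1530+0+6·70·60 = 26730.
Best split is after M3, i.e. k = 3.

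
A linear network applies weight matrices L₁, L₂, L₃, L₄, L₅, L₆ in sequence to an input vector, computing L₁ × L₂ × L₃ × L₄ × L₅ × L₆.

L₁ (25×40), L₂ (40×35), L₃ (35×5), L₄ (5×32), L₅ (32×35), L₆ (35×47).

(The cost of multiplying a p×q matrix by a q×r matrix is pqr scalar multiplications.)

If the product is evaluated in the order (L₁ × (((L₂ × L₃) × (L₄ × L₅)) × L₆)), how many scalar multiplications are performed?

132400

(L₂ × L₃): 40×35 by 35×5 → 40×5, cost 40·35·5 = 7000
(L₄ × L₅): 5×32 by 32×35 → 5×35, cost 5·32·35 = 5600
((L₂ × L₃) × (L₄ × L₅)): 40×5 by 5×35 → 40×35, cost 40·5·35 = 7000; cumulative 19600
(((L₂ × L₃) × (L₄ × L₅)) × L₆): 40×35 by 35×47 → 40×47, cost 40·35·47 = 65800; cumulative 85400
(L₁ × (((L₂ × L₃) × (L₄ × L₅)) × L₆)): 25×40 by 40×47 → 25×47, cost 25·40·47 = 47000; cumulative 132400
Total: 132400 scalar multiplications.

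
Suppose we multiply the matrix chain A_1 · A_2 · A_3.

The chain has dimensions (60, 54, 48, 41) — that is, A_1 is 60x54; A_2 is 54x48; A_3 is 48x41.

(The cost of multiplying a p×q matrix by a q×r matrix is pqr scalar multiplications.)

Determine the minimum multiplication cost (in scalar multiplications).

239112

Order (A_1 · (A_2 · A_3)): (A_2 · A_3): 54×48 by 48×41 → 54×41, cost 54·48·41 = 106272; (A_1 · (A_2 · A_3)): 60×54 by 54×41 → 60×41, cost 60·54·41 = 132840; cumulative 239112. Total 239112.
Order ((A_1 · A_2) · A_3): (A_1 · A_2): 60×54 by 54×48 → 60×48, cost 60·54·48 = 155520; ((A_1 · A_2) · A_3): 60×48 by 48×41 → 60×41, cost 60·48·41 = 118080; cumulative 273600. Total 273600.
Minimum: 239112.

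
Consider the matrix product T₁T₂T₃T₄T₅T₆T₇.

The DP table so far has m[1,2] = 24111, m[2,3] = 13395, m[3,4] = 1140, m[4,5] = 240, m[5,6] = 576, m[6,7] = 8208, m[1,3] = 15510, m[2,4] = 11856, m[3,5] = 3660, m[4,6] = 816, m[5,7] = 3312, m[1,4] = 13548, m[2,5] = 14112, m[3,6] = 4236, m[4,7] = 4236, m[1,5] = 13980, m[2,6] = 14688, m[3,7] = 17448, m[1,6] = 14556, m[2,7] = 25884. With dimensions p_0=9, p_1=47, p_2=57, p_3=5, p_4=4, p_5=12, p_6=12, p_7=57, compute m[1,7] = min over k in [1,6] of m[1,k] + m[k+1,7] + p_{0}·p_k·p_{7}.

18912

m[1,7] = min over k∈[1,6] of m[1,k]+m[k+1,7]+p_{0}·p_k·p_{7}.
k=1: 0 + 25884 + 9·47·57 = 49995; k=2: 24111 + 17448 + 9·57·57 = 70800; k=3: 15510 + 4236 + 9·5·57 = 22311; k=4: 13548 + 3312 + 9·4·57 = 18912; k=5: 13980 + 8208 + 9·12·57 = 28344; k=6: 14556 + 0 + 9·12·57 = 20712.
Minimum: 18912 at k=4.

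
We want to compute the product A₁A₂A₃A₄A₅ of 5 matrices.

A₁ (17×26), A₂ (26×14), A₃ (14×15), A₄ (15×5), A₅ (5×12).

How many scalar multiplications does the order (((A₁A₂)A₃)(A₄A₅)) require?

13718

(A₁A₂): 17×26 by 26×14 → 17×14, cost 17·26·14 = 6188
((A₁A₂)A₃): 17×14 by 14×15 → 17×15, cost 17·14·15 = 3570; cumulative 9758
(A₄A₅): 15×5 by 5×12 → 15×12, cost 15·5·12 = 900
(((A₁A₂)A₃)(A₄A₅)): 17×15 by 15×12 → 17×12, cost 17·15·12 = 3060; cumulative 13718
Total: 13718 scalar multiplications.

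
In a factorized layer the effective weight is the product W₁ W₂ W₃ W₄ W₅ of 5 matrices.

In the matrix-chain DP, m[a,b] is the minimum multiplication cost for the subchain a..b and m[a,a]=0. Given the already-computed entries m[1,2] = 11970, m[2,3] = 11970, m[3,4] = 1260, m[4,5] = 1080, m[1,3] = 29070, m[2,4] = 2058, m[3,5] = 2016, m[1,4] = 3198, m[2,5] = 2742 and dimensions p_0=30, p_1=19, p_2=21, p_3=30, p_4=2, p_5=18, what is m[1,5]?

4278

m[1,5] = min over k∈[1,4] of m[1,k]+m[k+1,5]+p_{0}·p_k·p_{5}.
k=1: 0 + 2742 + 30·19·18 = 13002; k=2: 11970 + 2016 + 30·21·18 = 25326; k=3: 29070 + 1080 + 30·30·18 = 46350; k=4: 3198 + 0 + 30·2·18 = 4278.
Minimum: 4278 at k=4.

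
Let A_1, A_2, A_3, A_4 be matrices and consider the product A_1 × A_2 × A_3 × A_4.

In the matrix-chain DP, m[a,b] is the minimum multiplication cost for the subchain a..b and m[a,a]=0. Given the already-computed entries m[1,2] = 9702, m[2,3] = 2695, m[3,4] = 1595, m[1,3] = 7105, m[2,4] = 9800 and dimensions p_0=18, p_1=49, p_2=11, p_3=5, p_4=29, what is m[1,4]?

m[1,4] = min over k∈[1,3] of m[1,k]+m[k+1,4]+p_{0}·p_k·p_{4}.
k=1: 0 + 9800 + 18·49·29 = 35378; k=2: 9702 + 1595 + 18·11·29 = 17039; k=3: 7105 + 0 + 18·5·29 = 9715.
Minimum: 9715 at k=3.

9715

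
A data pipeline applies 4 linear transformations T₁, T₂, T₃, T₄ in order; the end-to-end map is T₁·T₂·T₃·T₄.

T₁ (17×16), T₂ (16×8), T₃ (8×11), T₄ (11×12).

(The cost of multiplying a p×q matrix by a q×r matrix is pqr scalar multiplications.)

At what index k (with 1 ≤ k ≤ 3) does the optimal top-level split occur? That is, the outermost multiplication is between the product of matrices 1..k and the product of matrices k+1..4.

Adjacent pairs: T₁T₂ = 17·16·8 = 2176; T₂T₃ = 16·8·11 = 1408; T₃T₄ = 8·11·12 = 1056.
Length 3: T₁..T₃: k=1: 0+1408+17·16·11=4400; k=2: 2176+0+17·8·11=3672 → min 3672 | T₂..T₄: k=2: 0+1056+16·8·12=2592; k=3: 1408+0+16·11·12=3520 → min 2592.
Top-level splits: k=1: (T₁..T₁)·(T₂..T₄) → 0+2592+17·16·12 = 5856; k=2: (T₁..T₂)·(T₃..T₄) → 2176+1056+17·8·12 = 4864; k=3: (T₁..T₃)·(T₄..T₄) → 3672+0+17·11·12 = 5916.
Best split is after T₂, i.e. k = 2.

2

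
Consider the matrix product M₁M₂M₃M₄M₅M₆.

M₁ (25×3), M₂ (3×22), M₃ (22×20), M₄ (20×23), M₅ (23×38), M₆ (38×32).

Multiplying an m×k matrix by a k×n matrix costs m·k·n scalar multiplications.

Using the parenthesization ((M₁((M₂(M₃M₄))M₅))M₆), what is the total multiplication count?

47510

(M₃M₄): 22×20 by 20×23 → 22×23, cost 22·20·23 = 10120
(M₂(M₃M₄)): 3×22 by 22×23 → 3×23, cost 3·22·23 = 1518; cumulative 11638
((M₂(M₃M₄))M₅): 3×23 by 23×38 → 3×38, cost 3·23·38 = 2622; cumulative 14260
(M₁((M₂(M₃M₄))M₅)): 25×3 by 3×38 → 25×38, cost 25·3·38 = 2850; cumulative 17110
((M₁((M₂(M₃M₄))M₅))M₆): 25×38 by 38×32 → 25×32, cost 25·38·32 = 30400; cumulative 47510
Total: 47510 scalar multiplications.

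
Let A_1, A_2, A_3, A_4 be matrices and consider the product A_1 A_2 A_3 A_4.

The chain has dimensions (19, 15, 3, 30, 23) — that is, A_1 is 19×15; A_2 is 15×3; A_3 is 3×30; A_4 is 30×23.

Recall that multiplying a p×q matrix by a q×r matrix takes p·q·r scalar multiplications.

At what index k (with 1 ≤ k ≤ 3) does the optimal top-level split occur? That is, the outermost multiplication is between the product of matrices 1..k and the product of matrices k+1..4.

2

Adjacent pairs: A_1A_2 = 19·15·3 = 855; A_2A_3 = 15·3·30 = 1350; A_3A_4 = 3·30·23 = 2070.
Length 3: A_1..A_3: k=1: 0+1350+19·15·30=9900; k=2: 855+0+19·3·30=2565 → min 2565 | A_2..A_4: k=2: 0+2070+15·3·23=3105; k=3: 1350+0+15·30·23=11700 → min 3105.
Top-level splits: k=1: (A_1..A_1)·(A_2..A_4) → 0+3105+19·15·23 = 9660; k=2: (A_1..A_2)·(A_3..A_4) → 855+2070+19·3·23 = 4236; k=3: (A_1..A_3)·(A_4..A_4) → 2565+0+19·30·23 = 15675.
Best split is after A_2, i.e. k = 2.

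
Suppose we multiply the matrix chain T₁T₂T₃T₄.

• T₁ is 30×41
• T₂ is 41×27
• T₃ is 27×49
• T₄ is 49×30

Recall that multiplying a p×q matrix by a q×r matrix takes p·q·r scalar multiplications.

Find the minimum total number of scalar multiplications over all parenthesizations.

97200

Adjacent pairs: T₁T₂ = 30·41·27 = 33210; T₂T₃ = 41·27·49 = 54243; T₃T₄ = 27·49·30 = 39690.
Length 3: T₁..T₃: k=1: 0+54243+30·41·49=114513; k=2: 33210+0+30·27·49=72900 → min 72900 | T₂..T₄: k=2: 0+39690+41·27·30=72900; k=3: 54243+0+41·49·30=114513 → min 72900.
Length 4: T₁..T₄: k=1: 0+72900+30·41·30=109800; k=2: 33210+39690+30·27·30=97200; k=3: 72900+0+30·49·30=117000 → min 97200.
Optimal order: ((T₁T₂)(T₃T₄)) with cost 97200.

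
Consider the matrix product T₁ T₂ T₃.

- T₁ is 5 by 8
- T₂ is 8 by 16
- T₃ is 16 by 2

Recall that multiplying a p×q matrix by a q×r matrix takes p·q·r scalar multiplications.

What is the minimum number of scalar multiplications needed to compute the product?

336

Order (T₁ (T₂ T₃)): (T₂ T₃): 8×16 by 16×2 → 8×2, cost 8·16·2 = 256; (T₁ (T₂ T₃)): 5×8 by 8×2 → 5×2, cost 5·8·2 = 80; cumulative 336. Total 336.
Order ((T₁ T₂) T₃): (T₁ T₂): 5×8 by 8×16 → 5×16, cost 5·8·16 = 640; ((T₁ T₂) T₃): 5×16 by 16×2 → 5×2, cost 5·16·2 = 160; cumulative 800. Total 800.
Minimum: 336.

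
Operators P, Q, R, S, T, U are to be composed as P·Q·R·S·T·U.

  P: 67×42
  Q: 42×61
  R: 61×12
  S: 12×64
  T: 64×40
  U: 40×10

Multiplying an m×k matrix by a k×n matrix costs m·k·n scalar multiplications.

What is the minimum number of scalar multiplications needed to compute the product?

Adjacent pairs: PQ = 67·42·61 = 171654; QR = 42·61·12 = 30744; RS = 61·12·64 = 46848; ST = 12·64·40 = 30720; TU = 64·40·10 = 25600.
Length 3: P..R: k=1: 0+30744+67·42·12=64512; k=2: 171654+0+67·61·12=220698 → min 64512 | Q..S: k=2: 0+46848+42·61·64=210816; k=3: 30744+0+42·12·64=63000 → min 63000 | R..T: k=3: 0+30720+61·12·40=60000; k=4: 46848+0+61·64·40=203008 → min 60000 | S..U: k=4: 0+25600+12·64·10=33280; k=5: 30720+0+12·40·10=35520 → min 33280.
Length 4: P..S: k=1: 0+63000+67·42·64=243096; k=2: 171654+46848+67·61·64=480070; k=3: 64512+0+67·12·64=115968 → min 115968 | Q..T: k=2: 0+60000+42·61·40=162480; k=3: 30744+30720+42·12·40=81624; k=4: 63000+0+42·64·40=170520 → min 81624 | R..U: k=3: 0+33280+61·12·10=40600; k=4: 46848+25600+61·64·10=111488; k=5: 60000+0+61·40·10=84400 → min 40600.
Length 5: P..T: k=1: 0+81624+67·42·40=194184; k=2: 171654+60000+67·61·40=395134; k=3: 64512+30720+67·12·40=127392; k=4: 115968+0+67·64·40=287488 → min 127392 | Q..U: k=2: 0+40600+42·61·10=66220; k=3: 30744+33280+42·12·10=69064; k=4: 63000+25600+42·64·10=115480; k=5: 81624+0+42·40·10=98424 → min 66220.
Length 6: P..U: k=1: 0+66220+67·42·10=94360; k=2: 171654+40600+67·61·10=253124; k=3: 64512+33280+67·12·10=105832; k=4: 115968+25600+67·64·10=184448; k=5: 127392+0+67·40·10=154192 → min 94360.
Optimal order: (P·(Q·(R·(S·(T·U))))) with cost 94360.

94360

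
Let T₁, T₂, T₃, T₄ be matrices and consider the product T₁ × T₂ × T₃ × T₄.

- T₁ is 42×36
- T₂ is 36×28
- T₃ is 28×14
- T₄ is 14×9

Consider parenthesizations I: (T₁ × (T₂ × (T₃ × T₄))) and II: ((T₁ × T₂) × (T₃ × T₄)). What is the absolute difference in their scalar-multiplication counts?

Order I = (T₁ × (T₂ × (T₃ × T₄))): (T₃ × T₄): 28×14 by 14×9 → 28×9, cost 28·14·9 = 3528; (T₂ × (T₃ × T₄)): 36×28 by 28×9 → 36×9, cost 36·28·9 = 9072; cumulative 12600; (T₁ × (T₂ × (T₃ × T₄))): 42×36 by 36×9 → 42×9, cost 42·36·9 = 13608; cumulative 26208. Total 26208.
Order II = ((T₁ × T₂) × (T₃ × T₄)): (T₁ × T₂): 42×36 by 36×28 → 42×28, cost 42·36·28 = 42336; (T₃ × T₄): 28×14 by 14×9 → 28×9, cost 28·14·9 = 3528; ((T₁ × T₂) × (T₃ × T₄)): 42×28 by 28×9 → 42×9, cost 42·28·9 = 10584; cumulative 56448. Total 56448.
Difference: |26208 − 56448| = 30240.

30240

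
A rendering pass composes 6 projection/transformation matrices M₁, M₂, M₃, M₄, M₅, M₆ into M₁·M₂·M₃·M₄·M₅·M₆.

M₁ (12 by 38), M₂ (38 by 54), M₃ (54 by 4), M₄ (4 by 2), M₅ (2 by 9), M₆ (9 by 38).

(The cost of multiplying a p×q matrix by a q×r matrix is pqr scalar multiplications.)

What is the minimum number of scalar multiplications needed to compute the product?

Adjacent pairs: M₁M₂ = 12·38·54 = 24624; M₂M₃ = 38·54·4 = 8208; M₃M₄ = 54·4·2 = 432; M₄M₅ = 4·2·9 = 72; M₅M₆ = 2·9·38 = 684.
Length 3: M₁..M₃: k=1: 0+8208+12·38·4=10032; k=2: 24624+0+12·54·4=27216 → min 10032 | M₂..M₄: k=2: 0+432+38·54·2=4536; k=3: 8208+0+38·4·2=8512 → min 4536 | M₃..M₅: k=3: 0+72+54·4·9=2016; k=4: 432+0+54·2·9=1404 → min 1404 | M₄..M₆: k=4: 0+684+4·2·38=988; k=5: 72+0+4·9·38=1440 → min 988.
Length 4: M₁..M₄: k=1: 0+4536+12·38·2=5448; k=2: 24624+432+12·54·2=26352; k=3: 10032+0+12·4·2=10128 → min 5448 | M₂..M₅: k=2: 0+1404+38·54·9=19872; k=3: 8208+72+38·4·9=9648; k=4: 4536+0+38·2·9=5220 → min 5220 | M₃..M₆: k=3: 0+988+54·4·38=9196; k=4: 432+684+54·2·38=5220; k=5: 1404+0+54·9·38=19872 → min 5220.
Length 5: M₁..M₅: k=1: 0+5220+12·38·9=9324; k=2: 24624+1404+12·54·9=31860; k=3: 10032+72+12·4·9=10536; k=4: 5448+0+12·2·9=5664 → min 5664 | M₂..M₆: k=2: 0+5220+38·54·38=83196; k=3: 8208+988+38·4·38=14972; k=4: 4536+684+38·2·38=8108; k=5: 5220+0+38·9·38=18216 → min 8108.
Length 6: M₁..M₆: k=1: 0+8108+12·38·38=25436; k=2: 24624+5220+12·54·38=54468; k=3: 10032+988+12·4·38=12844; k=4: 5448+684+12·2·38=7044; k=5: 5664+0+12·9·38=9768 → min 7044.
Optimal order: ((M₁·(M₂·(M₃·M₄)))·(M₅·M₆)) with cost 7044.

7044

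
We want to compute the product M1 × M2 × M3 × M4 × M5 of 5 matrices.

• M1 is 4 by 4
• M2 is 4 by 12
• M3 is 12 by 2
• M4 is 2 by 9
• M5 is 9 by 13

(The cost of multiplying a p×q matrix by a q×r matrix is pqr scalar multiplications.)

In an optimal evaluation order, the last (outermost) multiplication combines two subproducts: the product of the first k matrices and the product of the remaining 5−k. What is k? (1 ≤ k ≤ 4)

Adjacent pairs: M1M2 = 4·4·12 = 192; M2M3 = 4·12·2 = 96; M3M4 = 12·2·9 = 216; M4M5 = 2·9·13 = 234.
Length 3: M1..M3: k=1: 0+96+4·4·2=128; k=2: 192+0+4·12·2=288 → min 128 | M2..M4: k=2: 0+216+4·12·9=648; k=3: 96+0+4·2·9=168 → min 168 | M3..M5: k=3: 0+234+12·2·13=546; k=4: 216+0+12·9·13=1620 → min 546.
Length 4: M1..M4: k=1: 0+168+4·4·9=312; k=2: 192+216+4·12·9=840; k=3: 128+0+4·2·9=200 → min 200 | M2..M5: k=2: 0+546+4·12·13=1170; k=3: 96+234+4·2·13=434; k=4: 168+0+4·9·13=636 → min 434.
Top-level splits: k=1: (M1..M1)·(M2..M5) → 0+434+4·4·13 = 642; k=2: (M1..M2)·(M3..M5) → 192+546+4·12·13 = 1362; k=3: (M1..M3)·(M4..M5) → 128+234+4·2·13 = 466; k=4: (M1..M4)·(M5..M5) → 200+0+4·9·13 = 668.
Best split is after M3, i.e. k = 3.

3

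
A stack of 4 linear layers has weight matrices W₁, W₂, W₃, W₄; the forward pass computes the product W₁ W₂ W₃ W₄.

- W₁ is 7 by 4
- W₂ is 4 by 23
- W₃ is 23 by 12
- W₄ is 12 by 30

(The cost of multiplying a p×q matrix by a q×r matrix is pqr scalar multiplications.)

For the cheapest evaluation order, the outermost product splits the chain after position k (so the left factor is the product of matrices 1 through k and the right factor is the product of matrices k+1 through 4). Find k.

Adjacent pairs: W₁W₂ = 7·4·23 = 644; W₂W₃ = 4·23·12 = 1104; W₃W₄ = 23·12·30 = 8280.
Length 3: W₁..W₃: k=1: 0+1104+7·4·12=1440; k=2: 644+0+7·23·12=2576 → min 1440 | W₂..W₄: k=2: 0+8280+4·23·30=11040; k=3: 1104+0+4·12·30=2544 → min 2544.
Top-level splits: k=1: (W₁..W₁)·(W₂..W₄) → 0+2544+7·4·30 = 3384; k=2: (W₁..W₂)·(W₃..W₄) → 644+8280+7·23·30 = 13754; k=3: (W₁..W₃)·(W₄..W₄) → 1440+0+7·12·30 = 3960.
Best split is after W₁, i.e. k = 1.

1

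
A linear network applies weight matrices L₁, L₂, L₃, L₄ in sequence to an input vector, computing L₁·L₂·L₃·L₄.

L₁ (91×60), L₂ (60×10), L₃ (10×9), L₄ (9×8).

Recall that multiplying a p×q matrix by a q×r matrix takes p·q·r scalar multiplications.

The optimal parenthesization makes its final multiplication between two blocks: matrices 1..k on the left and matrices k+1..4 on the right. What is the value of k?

1

Adjacent pairs: L₁L₂ = 91·60·10 = 54600; L₂L₃ = 60·10·9 = 5400; L₃L₄ = 10·9·8 = 720.
Length 3: L₁..L₃: k=1: 0+5400+91·60·9=54540; k=2: 54600+0+91·10·9=62790 → min 54540 | L₂..L₄: k=2: 0+720+60·10·8=5520; k=3: 5400+0+60·9·8=9720 → min 5520.
Top-level splits: k=1: (L₁..L₁)·(L₂..L₄) → 0+5520+91·60·8 = 49200; k=2: (L₁..L₂)·(L₃..L₄) → 54600+720+91·10·8 = 62600; k=3: (L₁..L₃)·(L₄..L₄) → 54540+0+91·9·8 = 61092.
Best split is after L₁, i.e. k = 1.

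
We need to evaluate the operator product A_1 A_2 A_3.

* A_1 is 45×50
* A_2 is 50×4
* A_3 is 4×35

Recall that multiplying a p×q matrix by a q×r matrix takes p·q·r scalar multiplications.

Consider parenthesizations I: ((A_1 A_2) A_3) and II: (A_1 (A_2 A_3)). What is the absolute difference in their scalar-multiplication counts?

Order I = ((A_1 A_2) A_3): (A_1 A_2): 45×50 by 50×4 → 45×4, cost 45·50·4 = 9000; ((A_1 A_2) A_3): 45×4 by 4×35 → 45×35, cost 45·4·35 = 6300; cumulative 15300. Total 15300.
Order II = (A_1 (A_2 A_3)): (A_2 A_3): 50×4 by 4×35 → 50×35, cost 50·4·35 = 7000; (A_1 (A_2 A_3)): 45×50 by 50×35 → 45×35, cost 45·50·35 = 78750; cumulative 85750. Total 85750.
Difference: |15300 − 85750| = 70450.

70450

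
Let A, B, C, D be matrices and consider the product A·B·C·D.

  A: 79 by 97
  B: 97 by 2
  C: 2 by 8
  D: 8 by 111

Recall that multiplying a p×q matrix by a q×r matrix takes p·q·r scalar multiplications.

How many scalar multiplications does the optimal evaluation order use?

Adjacent pairs: AB = 79·97·2 = 15326; BC = 97·2·8 = 1552; CD = 2·8·111 = 1776.
Length 3: A..C: k=1: 0+1552+79·97·8=62856; k=2: 15326+0+79·2·8=16590 → min 16590 | B..D: k=2: 0+1776+97·2·111=23310; k=3: 1552+0+97·8·111=87688 → min 23310.
Length 4: A..D: k=1: 0+23310+79·97·111=873903; k=2: 15326+1776+79·2·111=34640; k=3: 16590+0+79·8·111=86742 → min 34640.
Optimal order: ((A·B)·(C·D)) with cost 34640.

34640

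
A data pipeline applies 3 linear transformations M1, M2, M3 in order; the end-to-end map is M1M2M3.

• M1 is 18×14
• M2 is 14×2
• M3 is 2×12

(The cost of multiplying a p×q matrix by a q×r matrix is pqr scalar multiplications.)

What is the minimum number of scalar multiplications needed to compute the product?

Order (M1(M2M3)): (M2M3): 14×2 by 2×12 → 14×12, cost 14·2·12 = 336; (M1(M2M3)): 18×14 by 14×12 → 18×12, cost 18·14·12 = 3024; cumulative 3360. Total 3360.
Order ((M1M2)M3): (M1M2): 18×14 by 14×2 → 18×2, cost 18·14·2 = 504; ((M1M2)M3): 18×2 by 2×12 → 18×12, cost 18·2·12 = 432; cumulative 936. Total 936.
Minimum: 936.

936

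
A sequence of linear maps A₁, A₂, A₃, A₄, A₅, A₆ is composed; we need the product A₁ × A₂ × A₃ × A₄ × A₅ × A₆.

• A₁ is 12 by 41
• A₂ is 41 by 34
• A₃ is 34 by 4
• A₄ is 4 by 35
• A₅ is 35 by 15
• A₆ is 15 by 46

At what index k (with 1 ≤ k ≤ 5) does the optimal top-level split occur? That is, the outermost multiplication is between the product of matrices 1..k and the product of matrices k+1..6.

3

Adjacent pairs: A₁A₂ = 12·41·34 = 16728; A₂A₃ = 41·34·4 = 5576; A₃A₄ = 34·4·35 = 4760; A₄A₅ = 4·35·15 = 2100; A₅A₆ = 35·15·46 = 24150.
Length 3: A₁..A₃: k=1: 0+5576+12·41·4=7544; k=2: 16728+0+12·34·4=18360 → min 7544 | A₂..A₄: k=2: 0+4760+41·34·35=53550; k=3: 5576+0+41·4·35=11316 → min 11316 | A₃..A₅: k=3: 0+2100+34·4·15=4140; k=4: 4760+0+34·35·15=22610 → min 4140 | A₄..A₆: k=4: 0+24150+4·35·46=30590; k=5: 2100+0+4·15·46=4860 → min 4860.
Length 4: A₁..A₄: k=1: 0+11316+12·41·35=28536; k=2: 16728+4760+12·34·35=35768; k=3: 7544+0+12·4·35=9224 → min 9224 | A₂..A₅: k=2: 0+4140+41·34·15=25050; k=3: 5576+2100+41·4·15=10136; k=4: 11316+0+41·35·15=32841 → min 10136 | A₃..A₆: k=3: 0+4860+34·4·46=11116; k=4: 4760+24150+34·35·46=83650; k=5: 4140+0+34·15·46=27600 → min 11116.
Length 5: A₁..A₅: k=1: 0+10136+12·41·15=17516; k=2: 16728+4140+12·34·15=26988; k=3: 7544+2100+12·4·15=10364; k=4: 9224+0+12·35·15=15524 → min 10364 | A₂..A₆: k=2: 0+11116+41·34·46=75240; k=3: 5576+4860+41·4·46=17980; k=4: 11316+24150+41·35·46=101476; k=5: 10136+0+41·15·46=38426 → min 17980.
Top-level splits: k=1: (A₁..A₁)·(A₂..A₆) → 0+17980+12·41·46 = 40612; k=2: (A₁..A₂)·(A₃..A₆) → 16728+11116+12·34·46 = 46612; k=3: (A₁..A₃)·(A₄..A₆) → 7544+4860+12·4·46 = 14612; k=4: (A₁..A₄)·(A₅..A₆) → 9224+24150+12·35·46 = 52694; k=5: (A₁..A₅)·(A₆..A₆) → 10364+0+12·15·46 = 18644.
Best split is after A₃, i.e. k = 3.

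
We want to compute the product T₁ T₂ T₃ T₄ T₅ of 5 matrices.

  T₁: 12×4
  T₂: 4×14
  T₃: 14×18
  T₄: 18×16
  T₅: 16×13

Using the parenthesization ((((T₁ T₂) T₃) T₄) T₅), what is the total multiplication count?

(T₁ T₂): 12×4 by 4×14 → 12×14, cost 12·4·14 = 672
((T₁ T₂) T₃): 12×14 by 14×18 → 12×18, cost 12·14·18 = 3024; cumulative 3696
(((T₁ T₂) T₃) T₄): 12×18 by 18×16 → 12×16, cost 12·18·16 = 3456; cumulative 7152
((((T₁ T₂) T₃) T₄) T₅): 12×16 by 16×13 → 12×13, cost 12·16·13 = 2496; cumulative 9648
Total: 9648 scalar multiplications.

9648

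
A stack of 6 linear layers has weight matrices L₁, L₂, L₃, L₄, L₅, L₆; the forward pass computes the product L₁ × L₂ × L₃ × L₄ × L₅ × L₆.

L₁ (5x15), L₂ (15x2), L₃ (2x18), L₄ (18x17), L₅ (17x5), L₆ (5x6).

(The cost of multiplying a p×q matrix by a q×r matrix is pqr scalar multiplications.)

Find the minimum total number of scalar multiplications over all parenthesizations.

Adjacent pairs: L₁L₂ = 5·15·2 = 150; L₂L₃ = 15·2·18 = 540; L₃L₄ = 2·18·17 = 612; L₄L₅ = 18·17·5 = 1530; L₅L₆ = 17·5·6 = 510.
Length 3: L₁..L₃: k=1: 0+540+5·15·18=1890; k=2: 150+0+5·2·18=330 → min 330 | L₂..L₄: k=2: 0+612+15·2·17=1122; k=3: 540+0+15·18·17=5130 → min 1122 | L₃..L₅: k=3: 0+1530+2·18·5=1710; k=4: 612+0+2·17·5=782 → min 782 | L₄..L₆: k=4: 0+510+18·17·6=2346; k=5: 1530+0+18·5·6=2070 → min 2070.
Length 4: L₁..L₄: k=1: 0+1122+5·15·17=2397; k=2: 150+612+5·2·17=932; k=3: 330+0+5·18·17=1860 → min 932 | L₂..L₅: k=2: 0+782+15·2·5=932; k=3: 540+1530+15·18·5=3420; k=4: 1122+0+15·17·5=2397 → min 932 | L₃..L₆: k=3: 0+2070+2·18·6=2286; k=4: 612+510+2·17·6=1326; k=5: 782+0+2·5·6=842 → min 842.
Length 5: L₁..L₅: k=1: 0+932+5·15·5=1307; k=2: 150+782+5·2·5=982; k=3: 330+1530+5·18·5=2310; k=4: 932+0+5·17·5=1357 → min 982 | L₂..L₆: k=2: 0+842+15·2·6=1022; k=3: 540+2070+15·18·6=4230; k=4: 1122+510+15·17·6=3162; k=5: 932+0+15·5·6=1382 → min 1022.
Length 6: L₁..L₆: k=1: 0+1022+5·15·6=1472; k=2: 150+842+5·2·6=1052; k=3: 330+2070+5·18·6=2940; k=4: 932+510+5·17·6=1952; k=5: 982+0+5·5·6=1132 → min 1052.
Optimal order: ((L₁ × L₂) × (((L₃ × L₄) × L₅) × L₆)) with cost 1052.

1052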